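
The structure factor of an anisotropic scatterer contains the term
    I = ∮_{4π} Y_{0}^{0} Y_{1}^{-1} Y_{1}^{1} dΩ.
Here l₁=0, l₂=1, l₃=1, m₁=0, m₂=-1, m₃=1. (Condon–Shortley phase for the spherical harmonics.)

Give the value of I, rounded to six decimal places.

Rules hold: Σm=0, L=2 even, 1≤1≤1.
N = 1·3·3 = 9
Δ = 0!·0!·2!/3! = 1/3
Racah Σ t=0..0: t=0:+1/1 = 1/1
⇒ 3j(0 1 1; 0 0 0)² = 1/3, sgn -1
Racah Σ t=0..0: t=0:+1/2 = 1/2
⇒ 3j(0 1 1; 0 -1 1)² = 1/3, sgn +1
4πI² = N·(3j₀)²·(3jₘ)² = 1/1
I = -1·√(1/4π) = -0.28209479

-0.282095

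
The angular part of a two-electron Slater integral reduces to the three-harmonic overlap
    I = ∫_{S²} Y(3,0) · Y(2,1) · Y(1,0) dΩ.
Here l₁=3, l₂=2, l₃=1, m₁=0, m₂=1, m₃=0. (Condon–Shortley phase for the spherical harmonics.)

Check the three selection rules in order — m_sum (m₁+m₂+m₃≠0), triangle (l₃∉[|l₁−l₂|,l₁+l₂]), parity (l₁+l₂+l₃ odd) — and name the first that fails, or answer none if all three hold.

m_sum

azimuthal sum: 0 + 1 + 0 = 1  ✗
1 ≤ 1 ≤ 5 (triangle on l)
L = 3 + 2 + 1 = 6 (even)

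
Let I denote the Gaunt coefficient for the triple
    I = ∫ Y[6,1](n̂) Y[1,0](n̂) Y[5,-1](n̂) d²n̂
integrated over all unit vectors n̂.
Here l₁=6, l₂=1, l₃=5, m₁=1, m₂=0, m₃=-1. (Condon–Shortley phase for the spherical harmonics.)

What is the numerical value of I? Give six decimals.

Checks pass: Σm=0; 12 even; l₃=5∈[5,7].
(2·6+1)(2·1+1)(2·5+1) = 429
Δ: 2! 10! 0! / 13! → 1/858
sum: t=1:−1/14400 = -1/14400
3j²(6 1 5; 0 0 0) = Δ·Π!·Σ² = 6/143  (sign +1)
sum: t=1:−1/17280 = -1/17280
3j²(6 1 5; 1 0 -1) = Δ·Π!·Σ² = 35/858  (sign -1)
combine: 4πI² = 429·6/143·35/858 = 105/143
take √, sign -1: I = -0.24172507

-0.241725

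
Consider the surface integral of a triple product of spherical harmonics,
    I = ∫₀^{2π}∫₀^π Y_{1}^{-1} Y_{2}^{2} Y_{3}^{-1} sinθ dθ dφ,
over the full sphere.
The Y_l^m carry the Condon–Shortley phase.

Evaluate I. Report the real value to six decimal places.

-0.082589

m-sum 0 ✓  L=6 even ✓  1≤3≤3 ✓
Π(2lᵢ+1) = 3×5×7 = 105
triangle coeff Δ(1,2,3) = 1/105
Σ_t [0,0]: t=0:+1/4 = 1/4
(3j)²=3/35 [(1 2 3; 0 0 0)], sign=-1
Σ_t [0,0]: t=0:+1/48 = 1/48
(3j)²=1/105 [(1 2 3; -1 2 -1)], sign=+1
⇒ 4πI² = 3/35
I = (-1)√(3/35/(4π)) = -0.08258890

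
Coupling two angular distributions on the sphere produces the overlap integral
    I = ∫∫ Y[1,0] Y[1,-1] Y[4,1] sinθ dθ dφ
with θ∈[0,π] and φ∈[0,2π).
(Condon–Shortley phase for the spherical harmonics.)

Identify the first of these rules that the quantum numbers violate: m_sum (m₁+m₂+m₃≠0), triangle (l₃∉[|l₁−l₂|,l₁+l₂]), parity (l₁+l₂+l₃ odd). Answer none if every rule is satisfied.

triangle

m₁+m₂+m₃ = 0 − 1 + 1 = 0  ✓
triangle: |1−1|=0 ≤ l₃=4 ≤ 1+1=2  ✗
parity: l₁+l₂+l₃ = 6 is even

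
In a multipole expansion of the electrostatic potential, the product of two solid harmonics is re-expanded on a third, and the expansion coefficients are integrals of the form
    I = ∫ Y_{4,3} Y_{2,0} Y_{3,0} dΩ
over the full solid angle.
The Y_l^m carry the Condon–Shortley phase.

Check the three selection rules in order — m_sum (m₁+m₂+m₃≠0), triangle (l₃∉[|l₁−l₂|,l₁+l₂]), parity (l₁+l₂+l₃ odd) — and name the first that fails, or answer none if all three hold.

m_sum

m₁+m₂+m₃ = 3 + 0 + 0 = 3  ✗
triangle: |4−2|=2 ≤ l₃=3 ≤ 4+2=6
parity: l₁+l₂+l₃ = 9 is odd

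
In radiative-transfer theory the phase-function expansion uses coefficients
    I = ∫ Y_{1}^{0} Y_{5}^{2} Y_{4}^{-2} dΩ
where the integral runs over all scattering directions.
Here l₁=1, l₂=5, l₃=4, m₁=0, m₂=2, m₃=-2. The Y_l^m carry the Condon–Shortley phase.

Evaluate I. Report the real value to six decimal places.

Checks pass: Σm=0; 10 even; l₃=4∈[4,6].
(2·1+1)(2·5+1)(2·4+1) = 297
Δ: 2! 0! 8! / 11! → 1/495
sum: t=1:−1/576 = -1/576
3j²(1 5 4; 0 0 0) = Δ·Π!·Σ² = 5/99  (sign -1)
sum: t=1:−1/1440 = -1/1440
3j²(1 5 4; 0 2 -2) = Δ·Π!·Σ² = 7/165  (sign -1)
combine: 4πI² = 297·5/99·7/165 = 7/11
take √, sign +1: I = 0.22503380

0.225034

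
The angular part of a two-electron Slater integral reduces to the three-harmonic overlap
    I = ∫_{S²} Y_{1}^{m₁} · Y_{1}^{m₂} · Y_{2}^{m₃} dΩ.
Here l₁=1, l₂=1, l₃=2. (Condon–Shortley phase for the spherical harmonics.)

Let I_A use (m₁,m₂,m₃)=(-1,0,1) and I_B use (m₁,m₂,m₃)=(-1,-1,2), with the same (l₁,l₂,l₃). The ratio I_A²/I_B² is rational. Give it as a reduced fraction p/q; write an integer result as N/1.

1/2

Shared (l₁,l₂,l₃)=(1,1,2): N and (l;000)² cancel in I_A²/I_B².
A: Δ = 0!·2!·2!/5! = 1/30; Racah Σ t=0..0: t=0:+1/2 = 1/2; ⇒ 3j(1 1 2; -1 0 1)² = 1/10, sgn -1
B: Δ = 0!·2!·2!/5! = 1/30; Racah Σ t=0..0: t=0:+1/4 = 1/4; ⇒ 3j(1 1 2; -1 -1 2)² = 1/5, sgn +1
I_A²/I_B² = (1/10)/(1/5) = 1/2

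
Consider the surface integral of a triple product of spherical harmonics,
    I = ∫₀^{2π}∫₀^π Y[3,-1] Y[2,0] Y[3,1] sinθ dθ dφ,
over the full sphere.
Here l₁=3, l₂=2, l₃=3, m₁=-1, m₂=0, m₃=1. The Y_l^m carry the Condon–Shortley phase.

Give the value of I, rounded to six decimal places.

-0.126157

m-sum 0 ✓  L=8 even ✓  1≤3≤5 ✓
Π(2lᵢ+1) = 7×5×7 = 245
triangle coeff Δ(3,2,3) = 1/3780
Σ_t [0,2]: t=0:+1/24 t=1:−1/4 t=2:+1/24 = -1/6
(3j)²=4/105 [(3 2 3; 0 0 0)], sign=+1
Σ_t [0,2]: t=0:+1/96 t=1:−1/6 t=2:+1/16 = -3/32
(3j)²=3/140 [(3 2 3; -1 0 1)], sign=-1
⇒ 4πI² = 1/5
I = (-1)√(1/5/(4π)) = -0.12615663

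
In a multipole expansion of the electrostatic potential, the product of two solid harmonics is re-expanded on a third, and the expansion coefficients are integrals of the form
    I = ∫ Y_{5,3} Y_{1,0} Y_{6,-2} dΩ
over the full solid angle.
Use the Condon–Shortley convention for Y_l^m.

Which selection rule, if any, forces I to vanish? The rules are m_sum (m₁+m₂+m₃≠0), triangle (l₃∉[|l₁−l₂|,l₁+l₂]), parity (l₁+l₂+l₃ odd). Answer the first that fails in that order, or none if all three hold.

m_sum

m₁+m₂+m₃ = 3 + 0 − 2 = 1  ✗
triangle: |5−1|=4 ≤ l₃=6 ≤ 5+1=6
parity: l₁+l₂+l₃ = 12 is even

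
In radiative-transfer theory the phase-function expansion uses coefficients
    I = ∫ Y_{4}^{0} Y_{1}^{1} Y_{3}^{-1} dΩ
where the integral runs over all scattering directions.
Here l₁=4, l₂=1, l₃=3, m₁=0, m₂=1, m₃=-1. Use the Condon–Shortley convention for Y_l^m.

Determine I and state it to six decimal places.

0.150786

m-sum 0 ✓  L=8 even ✓  3≤3≤5 ✓
Π(2lᵢ+1) = 9×3×7 = 189
triangle coeff Δ(4,1,3) = 1/252
Σ_t [1,1]: t=1:−1/36 = -1/36
(3j)²=4/63 [(4 1 3; 0 0 0)], sign=+1
Σ_t [2,2]: t=2:+1/96 = 1/96
(3j)²=1/42 [(4 1 3; 0 1 -1)], sign=+1
⇒ 4πI² = 2/7
I = (+1)√(2/7/(4π)) = 0.15078601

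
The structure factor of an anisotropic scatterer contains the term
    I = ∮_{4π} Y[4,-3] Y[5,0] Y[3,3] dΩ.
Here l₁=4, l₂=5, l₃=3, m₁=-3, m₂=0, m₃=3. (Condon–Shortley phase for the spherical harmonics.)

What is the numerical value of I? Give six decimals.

-0.098140

Rules hold: Σm=0, L=12 even, 1≤3≤9.
N = 9·11·7 = 693
Δ = 6!·2!·4!/13! = 1/180180
Racah Σ t=2..4: t=2:+1/576 t=3:−1/144 t=4:+1/576 = -1/288
⇒ 3j(4 5 3; 0 0 0)² = 20/1001, sgn +1
Racah Σ t=5..5: t=5:−1/5760 = -1/5760
⇒ 3j(4 5 3; -3 0 3)² = 5/572, sgn -1
4πI² = N·(3j₀)²·(3jₘ)² = 225/1859
I = -1·√(0.121033/4π) = -0.09814013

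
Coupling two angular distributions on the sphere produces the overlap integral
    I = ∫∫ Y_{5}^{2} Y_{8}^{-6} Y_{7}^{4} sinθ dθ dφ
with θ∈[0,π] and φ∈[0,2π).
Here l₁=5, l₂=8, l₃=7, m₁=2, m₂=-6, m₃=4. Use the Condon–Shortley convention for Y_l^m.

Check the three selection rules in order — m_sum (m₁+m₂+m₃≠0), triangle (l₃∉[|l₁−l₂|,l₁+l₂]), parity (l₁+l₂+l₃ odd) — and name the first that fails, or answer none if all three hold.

none

Σmᵢ = 0  ✓
l₃∈[|l₁−l₂|,l₁+l₂]=[3,13], have l₃=7  ✓
Σlᵢ = 20 ⇒ even  ✓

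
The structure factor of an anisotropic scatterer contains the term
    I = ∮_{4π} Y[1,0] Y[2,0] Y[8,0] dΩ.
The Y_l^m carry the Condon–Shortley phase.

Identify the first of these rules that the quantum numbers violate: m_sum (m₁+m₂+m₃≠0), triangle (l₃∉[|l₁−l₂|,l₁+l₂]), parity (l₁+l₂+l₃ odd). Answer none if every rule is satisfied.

m₁+m₂+m₃ = 0 + 0 + 0 = 0  ✓
triangle: |1−2|=1 ≤ l₃=8 ≤ 1+2=3  ✗
parity: l₁+l₂+l₃ = 11 is odd

triangle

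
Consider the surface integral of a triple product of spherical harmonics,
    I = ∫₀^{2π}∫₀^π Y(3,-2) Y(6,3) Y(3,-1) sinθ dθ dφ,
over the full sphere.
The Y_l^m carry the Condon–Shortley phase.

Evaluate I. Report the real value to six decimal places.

Rules hold: Σm=0, L=12 even, 3≤3≤9.
N = 7·13·7 = 637
Δ = 6!·0!·6!/13! = 1/12012
Racah Σ t=3..3: t=3:−1/1296 = -1/1296
⇒ 3j(3 6 3; 0 0 0)² = 100/3003, sgn +1
Racah Σ t=5..5: t=5:−1/5760 = -1/5760
⇒ 3j(3 6 3; -2 3 -1)² = 9/286, sgn -1
4πI² = N·(3j₀)²·(3jₘ)² = 1050/1573
I = -1·√(0.667514/4π) = -0.23047581

-0.230476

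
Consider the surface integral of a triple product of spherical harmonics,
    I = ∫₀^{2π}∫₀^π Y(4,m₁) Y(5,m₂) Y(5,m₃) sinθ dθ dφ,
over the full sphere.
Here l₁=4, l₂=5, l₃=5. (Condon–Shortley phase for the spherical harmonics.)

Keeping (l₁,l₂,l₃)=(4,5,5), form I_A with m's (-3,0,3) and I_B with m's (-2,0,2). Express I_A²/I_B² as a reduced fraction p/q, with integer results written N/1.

l's match ⇒ only the (l;m) 3-j factors differ between A and B.
A: triangle coeff Δ(4,5,5) = 1/3153150; Σ_t [3,4]: t=3:−1/6912 t=4:+1/17280 = -1/11520; (3j)²=2/143 [(4 5 5; -3 0 3)], sign=-1
B: triangle coeff Δ(4,5,5) = 1/3153150; Σ_t [2,4]: t=2:+1/3456 t=3:−1/1728 t=4:+1/11520 = -7/34560; (3j)²=7/858 [(4 5 5; -2 0 2)], sign=+1
I_A²/I_B² = (2/143)/(7/858) = 12/7

12/7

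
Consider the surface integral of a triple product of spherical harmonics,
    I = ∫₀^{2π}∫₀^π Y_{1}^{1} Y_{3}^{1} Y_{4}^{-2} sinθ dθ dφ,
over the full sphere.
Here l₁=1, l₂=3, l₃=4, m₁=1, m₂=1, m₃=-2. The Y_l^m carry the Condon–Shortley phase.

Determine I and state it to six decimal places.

Rules hold: Σm=0, L=8 even, 2≤4≤4.
N = 3·7·9 = 189
Δ = 0!·2!·6!/9! = 1/252
Racah Σ t=0..0: t=0:+1/36 = 1/36
⇒ 3j(1 3 4; 0 0 0)² = 4/63, sgn +1
Racah Σ t=0..0: t=0:+1/96 = 1/96
⇒ 3j(1 3 4; 1 1 -2)² = 5/84, sgn +1
4πI² = N·(3j₀)²·(3jₘ)² = 5/7
I = +1·√(0.714286/4π) = 0.23841361

0.238414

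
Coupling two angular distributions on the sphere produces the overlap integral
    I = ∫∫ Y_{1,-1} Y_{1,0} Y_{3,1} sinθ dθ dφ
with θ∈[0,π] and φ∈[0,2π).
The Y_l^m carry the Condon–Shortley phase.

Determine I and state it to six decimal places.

0.000000

|1−1|≤3≤1+1 violated ⇒ I = 0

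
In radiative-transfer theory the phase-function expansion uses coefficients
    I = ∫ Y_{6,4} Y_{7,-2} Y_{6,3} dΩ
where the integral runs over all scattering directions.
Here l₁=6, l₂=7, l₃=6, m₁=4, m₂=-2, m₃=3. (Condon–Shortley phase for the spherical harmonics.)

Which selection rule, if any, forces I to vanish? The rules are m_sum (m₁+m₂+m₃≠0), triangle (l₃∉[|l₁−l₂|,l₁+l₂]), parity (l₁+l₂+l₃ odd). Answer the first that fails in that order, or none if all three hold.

m₁+m₂+m₃ = 4 − 2 + 3 = 5  ✗
triangle: |6−7|=1 ≤ l₃=6 ≤ 6+7=13
parity: l₁+l₂+l₃ = 19 is odd

m_sum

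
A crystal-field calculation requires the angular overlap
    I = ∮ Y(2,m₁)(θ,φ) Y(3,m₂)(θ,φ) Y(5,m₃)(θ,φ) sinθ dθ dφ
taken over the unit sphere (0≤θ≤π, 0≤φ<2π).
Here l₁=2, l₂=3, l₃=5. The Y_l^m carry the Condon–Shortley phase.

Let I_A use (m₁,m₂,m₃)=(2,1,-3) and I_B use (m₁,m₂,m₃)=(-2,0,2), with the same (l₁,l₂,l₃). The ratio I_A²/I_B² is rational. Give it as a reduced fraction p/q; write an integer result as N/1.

Same 2,3,5: normalisation and zero-m 3j drop out of the ratio.
A: Δ: 0! 4! 6! / 11! → 1/2310; sum: t=0:+1/1152 = 1/1152; 3j²(2 3 5; 2 1 -3) = Δ·Π!·Σ² = 1/33  (sign +1)
B: Δ: 0! 4! 6! / 11! → 1/2310; sum: t=0:+1/864 = 1/864; 3j²(2 3 5; -2 0 2) = Δ·Π!·Σ² = 1/66  (sign -1)
I_A²/I_B² = (1/33)/(1/66) = 2/1

2/1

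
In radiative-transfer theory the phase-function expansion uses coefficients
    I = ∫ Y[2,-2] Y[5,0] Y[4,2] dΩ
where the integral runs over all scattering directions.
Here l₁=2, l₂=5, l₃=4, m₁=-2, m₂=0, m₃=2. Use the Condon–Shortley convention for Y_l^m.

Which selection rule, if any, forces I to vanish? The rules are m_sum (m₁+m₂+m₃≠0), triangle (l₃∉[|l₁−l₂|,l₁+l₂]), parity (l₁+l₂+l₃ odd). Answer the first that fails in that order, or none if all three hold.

parity

m₁+m₂+m₃ = -2 + 0 + 2 = 0  ✓
triangle: |2−5|=3 ≤ l₃=4 ≤ 2+5=7  ✓
parity: l₁+l₂+l₃ = 11 is odd  ✗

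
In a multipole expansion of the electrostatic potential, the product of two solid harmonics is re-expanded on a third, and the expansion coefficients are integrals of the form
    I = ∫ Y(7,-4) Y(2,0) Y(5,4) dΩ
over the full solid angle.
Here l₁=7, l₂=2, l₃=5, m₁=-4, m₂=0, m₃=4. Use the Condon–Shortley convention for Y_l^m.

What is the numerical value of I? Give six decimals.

Checks pass: Σm=0; 14 even; l₃=5∈[5,9].
(2·7+1)(2·2+1)(2·5+1) = 825
Δ: 4! 10! 0! / 15! → 1/15015
sum: t=2:+1/57600 = 1/57600
3j²(7 2 5; 0 0 0) = Δ·Π!·Σ² = 21/715  (sign -1)
sum: t=2:+1/1451520 = 1/1451520
3j²(7 2 5; -4 0 4) = Δ·Π!·Σ² = 1/91  (sign -1)
combine: 4πI² = 825·21/715·1/91 = 45/169
take √, sign +1: I = 0.14556534

0.145565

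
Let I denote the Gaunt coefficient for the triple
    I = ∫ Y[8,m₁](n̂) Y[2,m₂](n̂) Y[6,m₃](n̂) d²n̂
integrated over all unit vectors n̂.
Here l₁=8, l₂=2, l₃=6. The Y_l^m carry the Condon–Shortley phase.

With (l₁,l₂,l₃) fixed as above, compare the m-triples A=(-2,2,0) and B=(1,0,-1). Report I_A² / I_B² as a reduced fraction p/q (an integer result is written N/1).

5/18

Shared (l₁,l₂,l₃)=(8,2,6): N and (l;000)² cancel in I_A²/I_B².
A: Δ = 4!·12!·0!/17! = 1/30940; Racah Σ t=4..4: t=4:+1/12441600 = 1/12441600; ⇒ 3j(8 2 6; -2 2 0)² = 3/442, sgn +1
B: Δ = 4!·12!·0!/17! = 1/30940; Racah Σ t=2..2: t=2:+1/2419200 = 1/2419200; ⇒ 3j(8 2 6; 1 0 -1)² = 27/1105, sgn -1
I_A²/I_B² = (3/442)/(27/1105) = 5/18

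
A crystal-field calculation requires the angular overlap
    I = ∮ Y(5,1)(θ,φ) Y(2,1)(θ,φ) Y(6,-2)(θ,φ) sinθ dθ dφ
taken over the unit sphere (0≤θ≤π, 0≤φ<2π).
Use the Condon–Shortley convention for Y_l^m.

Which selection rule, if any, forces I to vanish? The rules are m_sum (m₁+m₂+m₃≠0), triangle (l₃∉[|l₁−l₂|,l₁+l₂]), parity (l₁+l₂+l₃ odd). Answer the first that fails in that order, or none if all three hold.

parity

m₁+m₂+m₃ = 1 + 1 − 2 = 0  ✓
triangle: |5−2|=3 ≤ l₃=6 ≤ 5+2=7  ✓
parity: l₁+l₂+l₃ = 13 is odd  ✗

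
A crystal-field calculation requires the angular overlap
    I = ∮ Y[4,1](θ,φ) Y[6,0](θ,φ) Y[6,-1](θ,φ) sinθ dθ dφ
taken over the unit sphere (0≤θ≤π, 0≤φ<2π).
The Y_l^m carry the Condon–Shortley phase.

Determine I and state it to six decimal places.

-0.043721

m-sum 0 ✓  L=16 even ✓  2≤6≤10 ✓
Π(2lᵢ+1) = 9×13×13 = 1521
triangle coeff Δ(4,6,6) = 1/15315300
Σ_t [0,4]: t=0:+1/829440 t=1:−1/25920 t=2:+1/9216 t=3:−1/25920 t=4:+1/829440 = 7/207360
(3j)²=28/2431 [(4 6 6; 0 0 0)], sign=+1
Σ_t [0,3]: t=0:+1/207360 t=1:−1/17280 t=2:+1/13824 t=3:−1/103680 = 1/103680
(3j)²=10/7293 [(4 6 6; 1 0 -1)], sign=-1
⇒ 4πI² = 840/34969
I = (-1)√(840/34969/(4π)) = -0.04372130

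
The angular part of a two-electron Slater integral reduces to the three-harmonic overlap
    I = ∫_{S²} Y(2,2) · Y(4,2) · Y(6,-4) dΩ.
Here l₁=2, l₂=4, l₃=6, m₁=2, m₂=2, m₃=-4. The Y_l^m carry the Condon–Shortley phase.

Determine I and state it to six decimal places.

0.230476

Checks pass: Σm=0; 12 even; l₃=6∈[2,6].
(2·2+1)(2·4+1)(2·6+1) = 585
Δ: 0! 4! 8! / 13! → 1/6435
sum: t=0:+1/2304 = 1/2304
3j²(2 4 6; 0 0 0) = Δ·Π!·Σ² = 5/143  (sign +1)
sum: t=0:+1/34560 = 1/34560
3j²(2 4 6; 2 2 -4) = Δ·Π!·Σ² = 14/429  (sign +1)
combine: 4πI² = 585·5/143·14/429 = 1050/1573
take √, sign +1: I = 0.23047581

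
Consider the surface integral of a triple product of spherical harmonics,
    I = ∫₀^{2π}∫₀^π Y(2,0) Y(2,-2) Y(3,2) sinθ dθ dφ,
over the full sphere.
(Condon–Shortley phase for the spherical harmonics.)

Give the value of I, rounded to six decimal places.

0.000000

l₁+l₂+l₃=7 is odd: 3j(l;000)=0 ⇒ I=0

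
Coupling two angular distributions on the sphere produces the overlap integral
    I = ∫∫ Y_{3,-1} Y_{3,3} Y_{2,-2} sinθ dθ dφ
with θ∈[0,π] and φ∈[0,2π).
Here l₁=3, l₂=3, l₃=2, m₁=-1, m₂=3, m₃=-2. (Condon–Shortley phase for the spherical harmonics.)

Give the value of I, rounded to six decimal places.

0.132981

Checks pass: Σm=0; 8 even; l₃=2∈[0,6].
(2·3+1)(2·3+1)(2·2+1) = 245
Δ: 4! 2! 2! / 9! → 1/3780
sum: t=1:−1/24 t=2:+1/4 t=3:−1/24 = 1/6
3j²(3 3 2; 0 0 0) = Δ·Π!·Σ² = 4/105  (sign +1)
sum: t=4:+1/96 = 1/96
3j²(3 3 2; -1 3 -2) = Δ·Π!·Σ² = 1/42  (sign +1)
combine: 4πI² = 245·4/105·1/42 = 2/9
take √, sign +1: I = 0.13298076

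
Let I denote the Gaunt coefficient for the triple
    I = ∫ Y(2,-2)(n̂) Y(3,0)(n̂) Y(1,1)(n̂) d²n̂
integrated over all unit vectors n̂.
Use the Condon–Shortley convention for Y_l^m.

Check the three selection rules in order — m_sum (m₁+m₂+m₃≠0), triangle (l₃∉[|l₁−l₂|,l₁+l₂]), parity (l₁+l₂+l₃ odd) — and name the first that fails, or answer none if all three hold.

m_sum

m₁+m₂+m₃ = -2 + 0 + 1 = -1  ✗
triangle: |2−3|=1 ≤ l₃=1 ≤ 2+3=5
parity: l₁+l₂+l₃ = 6 is even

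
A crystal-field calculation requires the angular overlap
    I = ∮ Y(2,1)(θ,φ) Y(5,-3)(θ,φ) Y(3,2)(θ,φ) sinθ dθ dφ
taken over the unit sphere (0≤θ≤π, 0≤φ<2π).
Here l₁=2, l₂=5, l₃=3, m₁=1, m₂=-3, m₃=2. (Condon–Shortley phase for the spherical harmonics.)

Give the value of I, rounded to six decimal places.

-0.253584

m-sum 0 ✓  L=10 even ✓  3≤3≤7 ✓
Π(2lᵢ+1) = 5×11×7 = 385
triangle coeff Δ(2,5,3) = 1/2310
Σ_t [2,2]: t=2:+1/144 = 1/144
(3j)²=10/231 [(2 5 3; 0 0 0)], sign=-1
Σ_t [1,1]: t=1:−1/720 = -1/720
(3j)²=8/165 [(2 5 3; 1 -3 2)], sign=+1
⇒ 4πI² = 80/99
I = (-1)√(80/99/(4π)) = -0.25358436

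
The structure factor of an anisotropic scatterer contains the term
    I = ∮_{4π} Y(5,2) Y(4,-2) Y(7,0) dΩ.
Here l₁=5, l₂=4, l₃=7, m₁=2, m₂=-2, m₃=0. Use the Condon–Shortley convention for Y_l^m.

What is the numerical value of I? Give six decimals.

Checks pass: Σm=0; 16 even; l₃=7∈[1,9].
(2·5+1)(2·4+1)(2·7+1) = 1485
Δ: 2! 8! 6! / 17! → 1/6126120
sum: t=0:+1/69120 t=1:−1/20736 t=2:+1/69120 = -1/51840
3j²(5 4 7; 0 0 0) = Δ·Π!·Σ² = 280/21879  (sign +1)
sum: t=0:+1/69120 t=1:−1/172800 t=2:+1/7257600 = 1/113400
3j²(5 4 7; 2 -2 0) = Δ·Π!·Σ² = 512/36465  (sign -1)
combine: 4πI² = 1485·280/21879·512/36465 = 143360/537251
take √, sign -1: I = -0.14572043

-0.145720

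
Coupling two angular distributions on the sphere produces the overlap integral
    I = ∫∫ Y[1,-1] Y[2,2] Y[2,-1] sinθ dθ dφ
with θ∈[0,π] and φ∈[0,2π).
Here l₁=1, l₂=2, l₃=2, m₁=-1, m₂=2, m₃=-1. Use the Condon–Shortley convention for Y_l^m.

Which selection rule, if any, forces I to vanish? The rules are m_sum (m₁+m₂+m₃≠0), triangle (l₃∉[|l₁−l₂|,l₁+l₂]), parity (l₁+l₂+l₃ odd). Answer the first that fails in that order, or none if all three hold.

Σmᵢ = 0  ✓
l₃∈[|l₁−l₂|,l₁+l₂]=[1,3], have l₃=2  ✓
Σlᵢ = 5 ⇒ odd  ✗

parity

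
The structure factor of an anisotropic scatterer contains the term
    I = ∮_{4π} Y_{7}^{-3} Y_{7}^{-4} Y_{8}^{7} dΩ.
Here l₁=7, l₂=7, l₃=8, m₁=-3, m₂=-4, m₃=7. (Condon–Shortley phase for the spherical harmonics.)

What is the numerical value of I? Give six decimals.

m-sum 0 ✓  L=22 even ✓  0≤8≤14 ✓
Π(2lᵢ+1) = 15×15×17 = 3825
triangle coeff Δ(7,7,8) = 1/22086194130
Σ_t [0,6]: t=0:+1/18289152000 t=1:−1/248832000 t=2:+1/24883200 t=3:−1/11943936 t=4:+1/24883200 t=5:−1/248832000 t=6:+1/18289152000 = -11/975421440
(3j)²=1750/289731 [(7 7 8; 0 0 0)], sign=-1
Σ_t [2,3]: t=2:+1/9754214400 t=3:−1/7315660800 = -1/29262643200
(3j)²=75/52003 [(7 7 8; -3 -4 7)], sign=+1
⇒ 4πI² = 1406250/42204149
I = (-1)√(1406250/42204149/(4π)) = -0.05149307

-0.051493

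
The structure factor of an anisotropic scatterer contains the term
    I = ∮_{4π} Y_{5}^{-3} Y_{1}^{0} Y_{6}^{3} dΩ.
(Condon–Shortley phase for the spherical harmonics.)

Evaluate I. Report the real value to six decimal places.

Rules hold: Σm=0, L=12 even, 4≤6≤6.
N = 11·3·13 = 429
Δ = 0!·10!·2!/13! = 1/858
Racah Σ t=0..0: t=0:+1/14400 = 1/14400
⇒ 3j(5 1 6; 0 0 0)² = 6/143, sgn +1
Racah Σ t=0..0: t=0:+1/80640 = 1/80640
⇒ 3j(5 1 6; -3 0 3)² = 9/286, sgn -1
4πI² = N·(3j₀)²·(3jₘ)² = 81/143
I = -1·√(0.566434/4π) = -0.21230956

-0.212310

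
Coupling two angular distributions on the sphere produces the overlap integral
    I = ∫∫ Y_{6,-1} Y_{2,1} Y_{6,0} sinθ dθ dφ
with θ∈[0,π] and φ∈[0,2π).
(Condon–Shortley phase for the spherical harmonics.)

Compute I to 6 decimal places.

-0.030344

Rules hold: Σm=0, L=14 even, 4≤6≤8.
N = 13·5·13 = 845
Δ = 2!·10!·2!/15! = 1/90090
Racah Σ t=0..2: t=0:+1/69120 t=1:−1/14400 t=2:+1/69120 = -7/172800
⇒ 3j(6 2 6; 0 0 0)² = 14/715, sgn -1
Racah Σ t=1..2: t=1:−1/34560 t=2:+1/28800 = 1/172800
⇒ 3j(6 2 6; -1 1 0)² = 1/1430, sgn +1
4πI² = N·(3j₀)²·(3jₘ)² = 7/605
I = -1·√(0.0115702/4π) = -0.03034355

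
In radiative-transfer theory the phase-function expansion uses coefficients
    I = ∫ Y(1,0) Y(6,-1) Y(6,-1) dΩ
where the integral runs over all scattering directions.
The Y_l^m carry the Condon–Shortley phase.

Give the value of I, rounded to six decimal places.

0 − 1 − 1 = -2 ≠ 0: azimuthal integral kills it; I = 0

0.000000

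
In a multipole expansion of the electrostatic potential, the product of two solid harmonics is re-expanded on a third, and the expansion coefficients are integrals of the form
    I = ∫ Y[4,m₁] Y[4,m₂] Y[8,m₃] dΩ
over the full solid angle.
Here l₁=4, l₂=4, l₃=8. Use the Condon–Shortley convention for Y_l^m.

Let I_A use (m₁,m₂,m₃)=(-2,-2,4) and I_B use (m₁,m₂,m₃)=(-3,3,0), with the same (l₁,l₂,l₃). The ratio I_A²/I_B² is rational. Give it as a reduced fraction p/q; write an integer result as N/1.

693/8

Same 4,4,8: normalisation and zero-m 3j drop out of the ratio.
A: Δ: 0! 8! 8! / 17! → 1/218790; sum: t=0:+1/2073600 = 1/2073600; 3j²(4 4 8; -2 -2 4) = Δ·Π!·Σ² = 28/1105  (sign +1)
B: Δ: 0! 8! 8! / 17! → 1/218790; sum: t=0:+1/25401600 = 1/25401600; 3j²(4 4 8; -3 3 0) = Δ·Π!·Σ² = 32/109395  (sign +1)
I_A²/I_B² = (28/1105)/(32/109395) = 693/8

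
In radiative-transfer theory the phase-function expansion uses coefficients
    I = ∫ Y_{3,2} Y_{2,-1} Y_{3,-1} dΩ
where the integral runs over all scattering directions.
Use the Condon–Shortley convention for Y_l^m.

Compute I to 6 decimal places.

m-sum 0 ✓  L=8 even ✓  1≤3≤5 ✓
Π(2lᵢ+1) = 7×5×7 = 245
triangle coeff Δ(3,2,3) = 1/3780
Σ_t [0,2]: t=0:+1/24 t=1:−1/4 t=2:+1/24 = -1/6
(3j)²=4/105 [(3 2 3; 0 0 0)], sign=+1
Σ_t [0,1]: t=0:+1/12 t=1:−1/48 = 1/16
(3j)²=1/28 [(3 2 3; 2 -1 -1)], sign=+1
⇒ 4πI² = 1/3
I = (+1)√(1/3/(4π)) = 0.16286750

0.162868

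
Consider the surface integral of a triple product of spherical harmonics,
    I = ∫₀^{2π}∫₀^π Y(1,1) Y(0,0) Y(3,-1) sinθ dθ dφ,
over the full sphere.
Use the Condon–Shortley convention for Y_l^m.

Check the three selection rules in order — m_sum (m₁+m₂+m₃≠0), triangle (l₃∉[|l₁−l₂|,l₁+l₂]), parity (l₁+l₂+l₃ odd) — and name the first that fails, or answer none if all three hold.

m₁+m₂+m₃ = 1 + 0 − 1 = 0  ✓
triangle: |1−0|=1 ≤ l₃=3 ≤ 1+0=1  ✗
parity: l₁+l₂+l₃ = 4 is even

triangle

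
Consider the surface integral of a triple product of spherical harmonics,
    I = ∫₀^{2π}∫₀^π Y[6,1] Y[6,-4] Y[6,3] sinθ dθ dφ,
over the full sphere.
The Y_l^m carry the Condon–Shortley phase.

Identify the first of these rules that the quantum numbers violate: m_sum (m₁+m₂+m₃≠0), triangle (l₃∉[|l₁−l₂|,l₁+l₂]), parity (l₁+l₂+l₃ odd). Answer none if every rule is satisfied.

m₁+m₂+m₃ = 1 − 4 + 3 = 0  ✓
triangle: |6−6|=0 ≤ l₃=6 ≤ 6+6=12  ✓
parity: l₁+l₂+l₃ = 18 is even  ✓

none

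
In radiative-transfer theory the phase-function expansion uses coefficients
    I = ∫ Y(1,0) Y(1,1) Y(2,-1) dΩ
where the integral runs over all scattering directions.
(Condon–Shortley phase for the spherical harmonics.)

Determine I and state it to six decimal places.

Checks pass: Σm=0; 4 even; l₃=2∈[0,2].
(2·1+1)(2·1+1)(2·2+1) = 45
Δ: 0! 2! 2! / 5! → 1/30
sum: t=0:+1/1 = 1/1
3j²(1 1 2; 0 0 0) = Δ·Π!·Σ² = 2/15  (sign +1)
sum: t=0:+1/2 = 1/2
3j²(1 1 2; 0 1 -1) = Δ·Π!·Σ² = 1/10  (sign -1)
combine: 4πI² = 45·2/15·1/10 = 3/5
take √, sign -1: I = -0.21850969

-0.218510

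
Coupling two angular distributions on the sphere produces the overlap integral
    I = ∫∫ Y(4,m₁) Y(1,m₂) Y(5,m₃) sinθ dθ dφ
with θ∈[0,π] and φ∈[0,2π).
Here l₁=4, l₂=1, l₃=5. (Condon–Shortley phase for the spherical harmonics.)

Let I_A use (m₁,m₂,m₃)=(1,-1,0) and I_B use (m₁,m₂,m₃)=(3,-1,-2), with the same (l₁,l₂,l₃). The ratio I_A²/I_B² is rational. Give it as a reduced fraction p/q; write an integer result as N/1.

Same 4,1,5: normalisation and zero-m 3j drop out of the ratio.
A: Δ: 0! 8! 2! / 11! → 1/495; sum: t=0:+1/1440 = 1/1440; 3j²(4 1 5; 1 -1 0) = Δ·Π!·Σ² = 2/99  (sign -1)
B: Δ: 0! 8! 2! / 11! → 1/495; sum: t=0:+1/10080 = 1/10080; 3j²(4 1 5; 3 -1 -2) = Δ·Π!·Σ² = 1/165  (sign -1)
I_A²/I_B² = (2/99)/(1/165) = 10/3

10/3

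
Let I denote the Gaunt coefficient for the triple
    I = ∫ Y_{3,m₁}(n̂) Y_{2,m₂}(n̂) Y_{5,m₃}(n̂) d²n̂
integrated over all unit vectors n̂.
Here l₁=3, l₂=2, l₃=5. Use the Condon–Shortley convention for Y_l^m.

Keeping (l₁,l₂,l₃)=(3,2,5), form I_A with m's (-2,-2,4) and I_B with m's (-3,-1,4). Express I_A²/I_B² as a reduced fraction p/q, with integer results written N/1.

3/2

Shared (l₁,l₂,l₃)=(3,2,5): N and (l;000)² cancel in I_A²/I_B².
A: Δ = 0!·6!·4!/11! = 1/2310; Racah Σ t=0..0: t=0:+1/2880 = 1/2880; ⇒ 3j(3 2 5; -2 -2 4)² = 3/55, sgn -1
B: Δ = 0!·6!·4!/11! = 1/2310; Racah Σ t=0..0: t=0:+1/4320 = 1/4320; ⇒ 3j(3 2 5; -3 -1 4)² = 2/55, sgn -1
I_A²/I_B² = (3/55)/(2/55) = 3/2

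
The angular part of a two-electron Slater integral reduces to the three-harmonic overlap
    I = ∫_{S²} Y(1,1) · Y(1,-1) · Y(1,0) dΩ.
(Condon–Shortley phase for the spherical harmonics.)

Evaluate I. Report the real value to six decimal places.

l₁+l₂+l₃=3 is odd: 3j(l;000)=0 ⇒ I=0

0.000000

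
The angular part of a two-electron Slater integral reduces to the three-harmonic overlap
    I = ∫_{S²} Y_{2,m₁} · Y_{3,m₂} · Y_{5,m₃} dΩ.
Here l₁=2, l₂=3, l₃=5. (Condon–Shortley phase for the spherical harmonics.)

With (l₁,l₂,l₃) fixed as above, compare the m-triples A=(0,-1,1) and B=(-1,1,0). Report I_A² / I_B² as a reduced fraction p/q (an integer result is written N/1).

Shared (l₁,l₂,l₃)=(2,3,5): N and (l;000)² cancel in I_A²/I_B².
A: Δ = 0!·4!·6!/11! = 1/2310; Racah Σ t=0..0: t=0:+1/192 = 1/192; ⇒ 3j(2 3 5; 0 -1 1)² = 3/77, sgn +1
B: Δ = 0!·4!·6!/11! = 1/2310; Racah Σ t=0..0: t=0:+1/288 = 1/288; ⇒ 3j(2 3 5; -1 1 0)² = 5/231, sgn -1
I_A²/I_B² = (3/77)/(5/231) = 9/5

9/5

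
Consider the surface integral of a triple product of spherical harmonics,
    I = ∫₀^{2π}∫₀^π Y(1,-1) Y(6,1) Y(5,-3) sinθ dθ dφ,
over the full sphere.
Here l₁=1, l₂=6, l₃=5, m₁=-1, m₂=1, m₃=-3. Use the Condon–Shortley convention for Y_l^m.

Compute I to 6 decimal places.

0.000000

m-sum = -1 + 1 − 3 = -3 ≠ 0 ⇒ I = 0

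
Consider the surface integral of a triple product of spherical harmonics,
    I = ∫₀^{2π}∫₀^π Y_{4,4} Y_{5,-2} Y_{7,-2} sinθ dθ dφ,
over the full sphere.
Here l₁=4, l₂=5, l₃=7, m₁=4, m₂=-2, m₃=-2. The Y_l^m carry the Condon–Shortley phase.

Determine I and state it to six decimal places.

-0.110423

Checks pass: Σm=0; 16 even; l₃=7∈[1,9].
(2·4+1)(2·5+1)(2·7+1) = 1485
Δ: 2! 6! 8! / 17! → 1/6126120
sum: t=0:+1/69120 t=1:−1/20736 t=2:+1/69120 = -1/51840
3j²(4 5 7; 0 0 0) = Δ·Π!·Σ² = 280/21879  (sign +1)
sum: t=0:+1/1036800 = 1/1036800
3j²(4 5 7; 4 -2 -2) = Δ·Π!·Σ² = 98/12155  (sign -1)
combine: 4πI² = 1485·280/21879·98/12155 = 82320/537251
take √, sign -1: I = -0.11042290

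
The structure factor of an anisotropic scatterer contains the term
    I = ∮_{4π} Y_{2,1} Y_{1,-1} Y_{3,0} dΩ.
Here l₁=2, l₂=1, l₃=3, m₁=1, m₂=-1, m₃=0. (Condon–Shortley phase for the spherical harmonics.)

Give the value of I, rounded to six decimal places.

0.143048

m-sum 0 ✓  L=6 even ✓  1≤3≤3 ✓
Π(2lᵢ+1) = 5×3×7 = 105
triangle coeff Δ(2,1,3) = 1/105
Σ_t [0,0]: t=0:+1/4 = 1/4
(3j)²=3/35 [(2 1 3; 0 0 0)], sign=-1
Σ_t [0,0]: t=0:+1/12 = 1/12
(3j)²=1/35 [(2 1 3; 1 -1 0)], sign=-1
⇒ 4πI² = 9/35
I = (+1)√(9/35/(4π)) = 0.14304817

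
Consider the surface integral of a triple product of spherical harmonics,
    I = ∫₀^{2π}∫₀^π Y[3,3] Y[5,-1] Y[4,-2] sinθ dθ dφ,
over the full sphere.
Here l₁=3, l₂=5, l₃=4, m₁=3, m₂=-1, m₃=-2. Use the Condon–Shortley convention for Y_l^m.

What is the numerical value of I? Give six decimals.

Checks pass: Σm=0; 12 even; l₃=4∈[2,8].
(2·3+1)(2·5+1)(2·4+1) = 693
Δ: 4! 2! 6! / 13! → 1/180180
sum: t=1:−1/576 t=2:+1/144 t=3:−1/576 = 1/288
3j²(3 5 4; 0 0 0) = Δ·Π!·Σ² = 20/1001  (sign +1)
sum: t=0:+1/2304 = 1/2304
3j²(3 5 4; 3 -1 -2) = Δ·Π!·Σ² = 75/4004  (sign +1)
combine: 4πI² = 693·20/1001·75/4004 = 3375/13013
take √, sign +1: I = 0.14366244

0.143662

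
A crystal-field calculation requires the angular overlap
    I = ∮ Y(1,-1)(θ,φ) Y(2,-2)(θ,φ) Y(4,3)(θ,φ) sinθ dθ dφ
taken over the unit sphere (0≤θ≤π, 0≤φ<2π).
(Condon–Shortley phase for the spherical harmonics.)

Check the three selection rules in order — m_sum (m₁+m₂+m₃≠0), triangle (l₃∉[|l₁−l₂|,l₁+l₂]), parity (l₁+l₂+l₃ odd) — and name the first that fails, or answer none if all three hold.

triangle

Σmᵢ = 0  ✓
l₃∈[|l₁−l₂|,l₁+l₂]=[1,3], have l₃=4  ✗
Σlᵢ = 7 ⇒ odd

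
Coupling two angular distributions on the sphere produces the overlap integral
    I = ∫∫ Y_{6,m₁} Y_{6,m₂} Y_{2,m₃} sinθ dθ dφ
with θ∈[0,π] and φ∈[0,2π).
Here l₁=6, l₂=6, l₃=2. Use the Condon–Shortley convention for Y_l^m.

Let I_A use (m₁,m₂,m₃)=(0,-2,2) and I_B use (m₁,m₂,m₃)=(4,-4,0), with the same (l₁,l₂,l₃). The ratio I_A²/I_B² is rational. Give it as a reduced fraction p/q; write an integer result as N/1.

Same 6,6,2: normalisation and zero-m 3j drop out of the ratio.
A: Δ: 10! 2! 2! / 15! → 1/90090; sum: t=4:+1/69120 = 1/69120; 3j²(6 6 2; 0 -2 2) = Δ·Π!·Σ² = 4/143  (sign +1)
B: Δ: 10! 2! 2! / 15! → 1/90090; sum: t=0:+1/14515200 t=1:−1/362880 t=2:+1/322560 = 1/2419200; 3j²(6 6 2; 4 -4 0) = Δ·Π!·Σ² = 2/5005  (sign +1)
I_A²/I_B² = (4/143)/(2/5005) = 70/1

70/1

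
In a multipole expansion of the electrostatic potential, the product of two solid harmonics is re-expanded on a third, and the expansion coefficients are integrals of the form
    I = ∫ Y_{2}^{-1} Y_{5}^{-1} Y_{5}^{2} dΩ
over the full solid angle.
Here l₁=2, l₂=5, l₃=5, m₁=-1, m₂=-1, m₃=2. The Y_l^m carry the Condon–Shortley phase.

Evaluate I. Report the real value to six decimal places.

m-sum 0 ✓  L=12 even ✓  3≤5≤7 ✓
Π(2lᵢ+1) = 5×11×11 = 605
triangle coeff Δ(2,5,5) = 1/38610
Σ_t [0,2]: t=0:+1/2880 t=1:−1/576 t=2:+1/2880 = -1/960
(3j)²=10/429 [(2 5 5; 0 0 0)], sign=+1
Σ_t [1,2]: t=1:−1/1440 t=2:+1/2880 = -1/2880
(3j)²=7/715 [(2 5 5; -1 -1 2)], sign=+1
⇒ 4πI² = 70/507
I = (+1)√(70/507/(4π)) = 0.10481902

0.104819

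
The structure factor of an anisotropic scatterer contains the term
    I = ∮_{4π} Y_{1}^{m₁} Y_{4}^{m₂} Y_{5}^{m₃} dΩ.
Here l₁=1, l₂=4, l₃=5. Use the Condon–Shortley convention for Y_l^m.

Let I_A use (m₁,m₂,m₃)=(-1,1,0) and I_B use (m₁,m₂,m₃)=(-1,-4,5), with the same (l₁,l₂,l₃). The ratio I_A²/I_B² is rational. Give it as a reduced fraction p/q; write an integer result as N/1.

2/9

Same 1,4,5: normalisation and zero-m 3j drop out of the ratio.
A: Δ: 0! 2! 8! / 11! → 1/495; sum: t=0:+1/1440 = 1/1440; 3j²(1 4 5; -1 1 0) = Δ·Π!·Σ² = 2/99  (sign -1)
B: Δ: 0! 2! 8! / 11! → 1/495; sum: t=0:+1/80640 = 1/80640; 3j²(1 4 5; -1 -4 5) = Δ·Π!·Σ² = 1/11  (sign +1)
I_A²/I_B² = (2/99)/(1/11) = 2/9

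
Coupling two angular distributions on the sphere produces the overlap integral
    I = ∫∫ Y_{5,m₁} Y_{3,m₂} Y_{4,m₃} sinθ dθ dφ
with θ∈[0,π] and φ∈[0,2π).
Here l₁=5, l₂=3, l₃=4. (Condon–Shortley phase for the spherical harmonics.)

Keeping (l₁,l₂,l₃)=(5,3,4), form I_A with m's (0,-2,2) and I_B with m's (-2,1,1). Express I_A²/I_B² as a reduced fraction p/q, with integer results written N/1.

Same 5,3,4: normalisation and zero-m 3j drop out of the ratio.
A: Δ: 4! 6! 2! / 13! → 1/180180; sum: t=0:+1/2880 t=1:−1/576 = -1/720; 3j²(5 3 4; 0 -2 2) = Δ·Π!·Σ² = 80/3003  (sign -1)
B: Δ: 4! 6! 2! / 13! → 1/180180; sum: t=2:+1/960 t=3:−1/288 t=4:+1/1728 = -1/540; 3j²(5 3 4; -2 1 1) = Δ·Π!·Σ² = 128/6435  (sign +1)
I_A²/I_B² = (80/3003)/(128/6435) = 75/56

75/56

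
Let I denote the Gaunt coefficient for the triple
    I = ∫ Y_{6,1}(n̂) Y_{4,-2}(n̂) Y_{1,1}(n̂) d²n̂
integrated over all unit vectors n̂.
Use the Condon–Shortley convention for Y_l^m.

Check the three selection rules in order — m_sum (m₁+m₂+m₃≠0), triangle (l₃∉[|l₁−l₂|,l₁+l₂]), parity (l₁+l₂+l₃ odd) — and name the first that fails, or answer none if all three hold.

triangle

m₁+m₂+m₃ = 1 − 2 + 1 = 0  ✓
triangle: |6−4|=2 ≤ l₃=1 ≤ 6+4=10  ✗
parity: l₁+l₂+l₃ = 11 is odd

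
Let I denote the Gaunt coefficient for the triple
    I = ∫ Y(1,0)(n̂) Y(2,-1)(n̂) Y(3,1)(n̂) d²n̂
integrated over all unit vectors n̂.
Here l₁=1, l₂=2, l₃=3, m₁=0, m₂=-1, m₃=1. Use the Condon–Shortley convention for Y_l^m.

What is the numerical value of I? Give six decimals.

-0.233597

Rules hold: Σm=0, L=6 even, 1≤3≤3.
N = 3·5·7 = 105
Δ = 0!·2!·4!/7! = 1/105
Racah Σ t=0..0: t=0:+1/4 = 1/4
⇒ 3j(1 2 3; 0 0 0)² = 3/35, sgn -1
Racah Σ t=0..0: t=0:+1/6 = 1/6
⇒ 3j(1 2 3; 0 -1 1)² = 8/105, sgn +1
4πI² = N·(3j₀)²·(3jₘ)² = 24/35
I = -1·√(0.685714/4π) = -0.23359668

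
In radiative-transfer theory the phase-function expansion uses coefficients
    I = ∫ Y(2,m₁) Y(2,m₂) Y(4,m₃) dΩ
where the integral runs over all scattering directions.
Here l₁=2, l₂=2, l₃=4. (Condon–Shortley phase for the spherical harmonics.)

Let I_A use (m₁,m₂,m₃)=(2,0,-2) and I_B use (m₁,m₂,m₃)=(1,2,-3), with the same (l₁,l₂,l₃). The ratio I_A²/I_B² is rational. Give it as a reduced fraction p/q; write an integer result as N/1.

3/7

Shared (l₁,l₂,l₃)=(2,2,4): N and (l;000)² cancel in I_A²/I_B².
A: Δ = 0!·4!·4!/9! = 1/630; Racah Σ t=0..0: t=0:+1/96 = 1/96; ⇒ 3j(2 2 4; 2 0 -2)² = 1/42, sgn +1
B: Δ = 0!·4!·4!/9! = 1/630; Racah Σ t=0..0: t=0:+1/144 = 1/144; ⇒ 3j(2 2 4; 1 2 -3)² = 1/18, sgn -1
I_A²/I_B² = (1/42)/(1/18) = 3/7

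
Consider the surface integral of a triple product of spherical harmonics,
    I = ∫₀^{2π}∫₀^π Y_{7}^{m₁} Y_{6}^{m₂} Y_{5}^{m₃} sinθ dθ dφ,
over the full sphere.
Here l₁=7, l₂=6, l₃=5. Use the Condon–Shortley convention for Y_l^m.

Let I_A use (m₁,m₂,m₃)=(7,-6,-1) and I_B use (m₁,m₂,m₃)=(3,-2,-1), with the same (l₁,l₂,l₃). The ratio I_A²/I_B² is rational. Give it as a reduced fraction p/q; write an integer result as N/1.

l's match ⇒ only the (l;m) 3-j factors differ between A and B.
A: triangle coeff Δ(7,6,5) = 1/174594420; Σ_t [0,0]: t=0:+1/696729600 = 1/696729600; (3j)²=11/1292 [(7 6 5; 7 -6 -1)], sign=+1
B: triangle coeff Δ(7,6,5) = 1/174594420; Σ_t [0,4]: t=0:+1/46448640 t=1:−1/1088640 t=2:+1/276480 t=3:−1/518400 t=4:+1/9953280 = 23/25804800; (3j)²=42849/6466460 [(7 6 5; 3 -2 -1)], sign=+1
I_A²/I_B² = (11/1292)/(42849/6466460) = 55055/42849

55055/42849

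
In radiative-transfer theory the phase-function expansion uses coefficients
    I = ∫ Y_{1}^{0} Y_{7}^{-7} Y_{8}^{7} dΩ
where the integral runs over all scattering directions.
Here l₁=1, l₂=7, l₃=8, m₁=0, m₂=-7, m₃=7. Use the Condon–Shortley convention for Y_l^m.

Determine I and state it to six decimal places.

-0.118504

m-sum 0 ✓  L=16 even ✓  6≤8≤8 ✓
Π(2lᵢ+1) = 3×15×17 = 765
triangle coeff Δ(1,7,8) = 1/2040
Σ_t [0,0]: t=0:+1/25401600 = 1/25401600
(3j)²=8/255 [(1 7 8; 0 0 0)], sign=+1
Σ_t [0,0]: t=0:+1/87178291200 = 1/87178291200
(3j)²=1/136 [(1 7 8; 0 -7 7)], sign=-1
⇒ 4πI² = 3/17
I = (-1)√(3/17/(4π)) = -0.11850352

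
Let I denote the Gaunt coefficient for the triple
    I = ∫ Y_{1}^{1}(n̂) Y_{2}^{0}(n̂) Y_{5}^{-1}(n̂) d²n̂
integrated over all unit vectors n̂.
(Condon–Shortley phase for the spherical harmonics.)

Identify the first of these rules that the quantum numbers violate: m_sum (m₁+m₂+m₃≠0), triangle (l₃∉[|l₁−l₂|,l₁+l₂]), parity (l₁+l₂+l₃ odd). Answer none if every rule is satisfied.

Σmᵢ = 0  ✓
l₃∈[|l₁−l₂|,l₁+l₂]=[1,3], have l₃=5  ✗
Σlᵢ = 8 ⇒ even

triangle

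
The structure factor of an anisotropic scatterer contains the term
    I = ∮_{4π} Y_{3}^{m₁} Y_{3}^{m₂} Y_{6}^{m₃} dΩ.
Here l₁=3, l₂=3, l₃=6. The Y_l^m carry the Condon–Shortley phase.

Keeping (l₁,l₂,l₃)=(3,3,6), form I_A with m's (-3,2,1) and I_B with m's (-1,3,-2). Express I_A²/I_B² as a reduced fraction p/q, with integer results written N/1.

Shared (l₁,l₂,l₃)=(3,3,6): N and (l;000)² cancel in I_A²/I_B².
A: Δ = 0!·6!·6!/13! = 1/12012; Racah Σ t=0..0: t=0:+1/86400 = 1/86400; ⇒ 3j(3 3 6; -3 2 1)² = 1/1716, sgn -1
B: Δ = 0!·6!·6!/13! = 1/12012; Racah Σ t=0..0: t=0:+1/34560 = 1/34560; ⇒ 3j(3 3 6; -1 3 -2)² = 1/429, sgn +1
I_A²/I_B² = (1/1716)/(1/429) = 1/4

1/4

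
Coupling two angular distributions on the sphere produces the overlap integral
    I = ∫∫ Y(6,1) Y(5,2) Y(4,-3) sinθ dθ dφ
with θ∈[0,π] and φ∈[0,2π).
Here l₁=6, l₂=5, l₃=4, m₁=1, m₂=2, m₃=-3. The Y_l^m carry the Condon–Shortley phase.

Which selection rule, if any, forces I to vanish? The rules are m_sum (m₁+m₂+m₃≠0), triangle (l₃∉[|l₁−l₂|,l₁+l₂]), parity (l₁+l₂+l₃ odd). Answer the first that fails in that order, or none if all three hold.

azimuthal sum: 1 + 2 − 3 = 0  ✓
1 ≤ 4 ≤ 11 (triangle on l)  ✓
L = 6 + 5 + 4 = 15 (odd)  ✗

parity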